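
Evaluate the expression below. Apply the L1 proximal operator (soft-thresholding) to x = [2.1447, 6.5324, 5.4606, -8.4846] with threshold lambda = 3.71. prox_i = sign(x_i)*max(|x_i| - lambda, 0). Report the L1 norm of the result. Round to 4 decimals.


Soft-thresholding with lambda = 3.71:
prox(2.1447) = sign(2.1447)*max(|2.1447| - 3.71, 0) = 0.0
prox(6.5324) = sign(6.5324)*max(|6.5324| - 3.71, 0) = 2.8224
prox(5.4606) = sign(5.4606)*max(|5.4606| - 3.71, 0) = 1.7506
prox(-8.4846) = sign(-8.4846)*max(|-8.4846| - 3.71, 0) = -4.7746
prox(x) = [0.0, 2.8224, 1.7506, -4.7746]
||prox(x)||_1 = 0.0 + 2.8224 + 1.7506 + 4.7746 = 9.3476


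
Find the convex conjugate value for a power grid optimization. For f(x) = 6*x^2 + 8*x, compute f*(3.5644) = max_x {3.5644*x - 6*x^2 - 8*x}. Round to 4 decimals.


f*(y) = sup_x {y*x - a*x^2 - b*x} = sup_x {(y-b)*x - a*x^2}
FOC: (y - b) - 2a*x = 0 => x* = (y - b)/(2a)
x* = (3.5644 - 8)/(2*6) = -0.3696
f*(3.5644) = (y-b)^2/(4a) = (3.5644 - 8)^2/(4*6)
= 19.6745/24 = 0.8198


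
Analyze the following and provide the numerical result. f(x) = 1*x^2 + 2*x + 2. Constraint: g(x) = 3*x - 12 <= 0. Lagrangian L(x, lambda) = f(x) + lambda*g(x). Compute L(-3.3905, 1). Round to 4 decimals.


Step 1: Evaluate f(x).
f(-3.3905) = 1*(-3.3905)^2 + 2*(-3.3905) + 2 = 6.7145
Step 2: Evaluate g(x).
g(-3.3905) = 3*-3.3905 - 12 = -22.1715
Step 3: Compute Lagrangian.
L = 6.7145 + 1*-22.1715 = -15.457


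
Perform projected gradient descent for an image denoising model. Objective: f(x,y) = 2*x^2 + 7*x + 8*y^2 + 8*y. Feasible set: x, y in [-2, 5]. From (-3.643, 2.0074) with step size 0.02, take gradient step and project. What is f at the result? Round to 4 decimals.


Step 1: Compute gradient at (-3.643, 2.0074).
grad_x = 2*2*-3.643 + 7 = -7.572
grad_y = 2*8*2.0074 + 8 = 40.1184
Step 2: Gradient step.
x_raw = -3.643 - 0.02*-7.572 = -3.4916
y_raw = 2.0074 - 0.02*40.1184 = 1.205
Step 3: Project onto [-2, 5].
x_proj = clip(-3.4916) = -2.0
y_proj = clip(1.205) = 1.205
Step 4: Evaluate f.
f(-2.0, 1.205) = 15.2571


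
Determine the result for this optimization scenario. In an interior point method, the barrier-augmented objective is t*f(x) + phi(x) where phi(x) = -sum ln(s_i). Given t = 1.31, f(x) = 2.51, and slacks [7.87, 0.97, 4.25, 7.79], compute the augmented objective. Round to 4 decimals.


Step 1: Compute log-barrier.
ln values: [2.0631, -0.0305, 1.4469, 2.0528]
phi = -(2.0631 - 0.0305 + 1.4469 + 2.0528) = -5.5324
Step 2: Compute augmented objective.
t*f(x) = 1.31*2.51 = 3.2881
Total = 3.2881 - 5.5324 = -2.2443


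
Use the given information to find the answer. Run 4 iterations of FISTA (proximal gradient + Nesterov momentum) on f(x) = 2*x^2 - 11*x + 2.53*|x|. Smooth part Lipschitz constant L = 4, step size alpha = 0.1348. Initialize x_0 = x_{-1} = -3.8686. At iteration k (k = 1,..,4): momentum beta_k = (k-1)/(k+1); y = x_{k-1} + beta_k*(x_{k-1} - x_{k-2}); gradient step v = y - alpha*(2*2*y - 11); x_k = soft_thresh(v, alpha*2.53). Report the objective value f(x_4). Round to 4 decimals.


FISTA on f(x) = 2*x^2 - 11*x + 2.53*|x|
L = 4, alpha = 0.1348
Iteration 1: beta = 0.0, y = -3.8686 + 0.0*(-3.8686 + 3.8686) = -3.8686
  grad(y) = -26.4744, v = y - alpha*grad = -0.2999
  prox(v) = soft_thresh(-0.2999, 0.341) = 0.0
Iteration 2: beta = 0.3333, y = 0.0 + 0.3333*(0.0 + 3.8686) = 1.2895
  grad(y) = -5.8419, v = y - alpha*grad = 2.077
  prox(v) = soft_thresh(2.077, 0.341) = 1.736
Iteration 3: beta = 0.5, y = 1.736 + 0.5*(1.736 - 0.0) = 2.604
  grad(y) = -0.5842, v = y - alpha*grad = 2.6827
  prox(v) = soft_thresh(2.6827, 0.341) = 2.3417
Iteration 4: beta = 0.6, y = 2.3417 + 0.6*(2.3417 - 1.736) = 2.7051
  grad(y) = -0.1797, v = y - alpha*grad = 2.7293
  prox(v) = soft_thresh(2.7293, 0.341) = 2.3883
f(x_4) = 2*2.3883^2 - 11*2.3883 + 2.53*|2.3883| = -8.821


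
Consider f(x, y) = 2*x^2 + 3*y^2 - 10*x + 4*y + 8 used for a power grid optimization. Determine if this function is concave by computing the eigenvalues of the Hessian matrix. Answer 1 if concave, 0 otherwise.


The Hessian of f(x,y) = 2*x^2 + 3*y^2 - 10*x + 4*y + 8 is:
H = [[4, 0], [0, 6]]
Trace = 4 + 6 = 10
Determinant = 4*6 - (0)^2 = 24
Discriminant = (10)^2 - 4*24 = 4.0
Eigenvalues: lambda_1 = 4.0, lambda_2 = 6.0
The function is not concave.

0


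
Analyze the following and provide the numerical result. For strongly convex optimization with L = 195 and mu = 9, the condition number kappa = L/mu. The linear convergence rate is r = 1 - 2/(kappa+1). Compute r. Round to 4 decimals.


Step 1: Compute the condition number.
kappa = L/mu = 195/9 = 21.6667
Step 2: Compute the convergence rate.
r = 1 - 2/(kappa + 1) = 1 - 2*mu/(L + mu) = (L - mu)/(L + mu) = 186/204 = 0.9118


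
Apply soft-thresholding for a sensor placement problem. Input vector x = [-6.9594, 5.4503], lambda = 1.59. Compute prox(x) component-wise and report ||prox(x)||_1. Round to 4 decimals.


Soft-thresholding with lambda = 1.59:
prox(-6.9594) = sign(-6.9594)*max(|-6.9594| - 1.59, 0) = -5.3694
prox(5.4503) = sign(5.4503)*max(|5.4503| - 1.59, 0) = 3.8603
prox(x) = [-5.3694, 3.8603]
||prox(x)||_1 = 5.3694 + 3.8603 = 9.2297


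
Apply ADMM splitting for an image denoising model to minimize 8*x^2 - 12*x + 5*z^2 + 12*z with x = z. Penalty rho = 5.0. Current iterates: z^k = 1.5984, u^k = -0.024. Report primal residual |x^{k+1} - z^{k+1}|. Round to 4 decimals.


ADMM iteration with rho = 5.0, z^k = 1.5984, u^k = -0.024
Step 1: x-update.
Minimize 8*x^2 - 12*x + (5.0/2)*(x - 1.5984 - 0.024)^2
FOC: (2*8 + 5.0)*x = 12 + 5.0*(1.5984 + 0.024)
x^{k+1} = 0.9577
Step 2: z-update.
Minimize 5*z^2 + 12*z + (5.0/2)*(0.9577 - z - 0.024)^2
FOC: (2*5 + 5.0)*z = -12 + 5.0*(0.9577 - 0.024)
z^{k+1} = -0.4888
Step 3: u-update.
u^{k+1} = -0.024 + 0.9577 + 0.4888 = 1.4225
Step 4: Primal residual = |0.9577 + 0.4888| = 1.4465


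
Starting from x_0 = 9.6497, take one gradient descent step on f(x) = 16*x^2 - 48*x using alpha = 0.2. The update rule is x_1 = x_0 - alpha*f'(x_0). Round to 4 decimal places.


We compute the gradient at x_0 and apply the update.
f'(x) = 32*x - 48
f'(9.6497) = 32*9.6497 - 48 = 260.7904
x_1 = 9.6497 - 0.2*260.7904 = -42.5084


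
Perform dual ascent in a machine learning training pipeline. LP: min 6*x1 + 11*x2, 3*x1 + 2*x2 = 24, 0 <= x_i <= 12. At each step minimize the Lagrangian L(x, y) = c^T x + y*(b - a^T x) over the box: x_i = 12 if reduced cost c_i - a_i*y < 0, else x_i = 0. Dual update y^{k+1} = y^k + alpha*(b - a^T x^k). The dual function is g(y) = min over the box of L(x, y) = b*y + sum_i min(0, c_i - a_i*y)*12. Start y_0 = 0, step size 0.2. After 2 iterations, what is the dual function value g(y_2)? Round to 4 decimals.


Dual ascent for LP: min 6*x1 + 11*x2, 3*x1 + 2*x2 = 24, 0 <= x_i <= 12
Step 1: y^k = 0.0, reduced costs: (6.0, 11.0)
  x^k = (0.0, 0.0), subgradient = b - a^T x = 24.0
  y^{k+1} = 0.0 + 0.2*24.0 = 4.8
Step 2: y^k = 4.8, reduced costs: (-8.4, 1.4)
  x^k = (12.0, 0.0), subgradient = b - a^T x = -12.0
  y^{k+1} = 4.8 + 0.2*-12.0 = 2.4
Dual objective at y_2 = 2.4: reduced costs (-1.2, 6.2), box minimizer x = (12.0, 0.0)
g(y_2) = b*y + (c1 - a1*y)*x1 + (c2 - a2*y)*x2 = 24*2.4 + (-1.2)*12.0 + 6.2*0.0 = 57.6 - 14.4 + 0.0 = 43.2


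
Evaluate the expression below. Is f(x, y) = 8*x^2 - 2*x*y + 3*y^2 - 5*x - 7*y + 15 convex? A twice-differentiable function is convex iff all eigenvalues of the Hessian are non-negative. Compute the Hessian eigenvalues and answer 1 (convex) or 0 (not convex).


The Hessian of f(x,y) = 8*x^2 - 2*x*y + 3*y^2 - 5*x - 7*y + 15 is:
H = [[16, -2], [-2, 6]]
Trace = 16 + 6 = 22
Determinant = 16*6 - (-2)^2 = 92
Discriminant = (22)^2 - 4*92 = 116.0
Eigenvalues: lambda_1 = 5.6148, lambda_2 = 16.3852
The function is convex.

1


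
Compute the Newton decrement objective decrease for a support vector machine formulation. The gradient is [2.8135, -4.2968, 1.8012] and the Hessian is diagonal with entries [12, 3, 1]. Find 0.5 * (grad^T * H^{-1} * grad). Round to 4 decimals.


Step 1: H is diagonal, so H^(-1) * g = [0.2345, -1.4323, 1.8012].
Step 2: g^T H^(-1) g = sum_i g_i^2 / H_ii
  = (2.8135)^2/12 + (-4.2968)^2/3 + (1.8012)^2/1
  = 0.6596 + 6.1542 + 3.2443 = 10.0581
Step 3: Objective decrease = 0.5 * g^T H^(-1) g = 5.0291


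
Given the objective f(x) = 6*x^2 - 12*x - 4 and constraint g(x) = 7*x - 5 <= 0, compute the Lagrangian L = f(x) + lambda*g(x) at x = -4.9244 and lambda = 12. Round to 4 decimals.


Step 1: Evaluate f(x).
f(-4.9244) = 6*(-4.9244)^2 - 12*(-4.9244) - 4 = 200.5911
Step 2: Evaluate g(x).
g(-4.9244) = 7*-4.9244 - 5 = -39.4708
Step 3: Compute Lagrangian.
L = 200.5911 + 12*-39.4708 = -273.0585


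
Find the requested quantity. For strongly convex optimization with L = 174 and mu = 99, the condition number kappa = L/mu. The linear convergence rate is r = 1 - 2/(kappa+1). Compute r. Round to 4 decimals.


Step 1: Compute the condition number.
kappa = L/mu = 174/99 = 1.7576
Step 2: Compute the convergence rate.
r = 1 - 2/(kappa + 1) = 1 - 2*mu/(L + mu) = (L - mu)/(L + mu) = 75/273 = 0.2747


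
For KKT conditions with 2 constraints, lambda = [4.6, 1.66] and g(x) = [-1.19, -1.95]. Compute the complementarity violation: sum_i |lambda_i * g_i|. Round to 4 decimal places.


KKT complementary slackness check:
lambda_1 * g_1 = 4.6 * -1.19 = -5.474
lambda_2 * g_2 = 1.66 * -1.95 = -3.237
Total violation = 5.474 + 3.237 = 8.711


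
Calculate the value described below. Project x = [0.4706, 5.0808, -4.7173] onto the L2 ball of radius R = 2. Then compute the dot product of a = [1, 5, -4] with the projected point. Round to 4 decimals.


Step 1: Compute ||x|| (intermediates to 6 decimals).
||x|| = sqrt(0.4706^2 + 5.0808^2 + (-4.7173)^2) = 6.949022
Step 2: Project.
Since ||x|| > R, scale = R/||x|| = 2/6.949022 = 0.28781, proj(x) = scale * x
proj(x) = [0.135443, 1.462305, -1.357686]
Step 3: Dot product.
a^T * proj(x) = 1*0.135443 + 5*1.462305 - 4*(-1.357686) = 12.8777


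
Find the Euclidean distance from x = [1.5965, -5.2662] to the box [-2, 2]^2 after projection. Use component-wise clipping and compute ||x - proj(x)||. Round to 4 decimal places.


Project each component onto [-2, 2].
clip(1.5965) = 1.5965, clip(-5.2662) = -2.0
Projection = [1.5965, -2.0]
Squared diffs: [0.0, 10.6681]
Distance = sqrt(10.6681) = 3.2662


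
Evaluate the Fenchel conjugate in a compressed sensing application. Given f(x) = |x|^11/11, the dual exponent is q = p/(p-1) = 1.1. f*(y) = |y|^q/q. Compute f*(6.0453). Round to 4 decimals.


The conjugate exponent q satisfies 1/p + 1/q = 1.
p = 11, so q = 11/(11 - 1) = 1.1
|y|^q = 6.0453^1.1 = 7.237
f*(6.0453) = 7.237 / 1.1 = 6.5791


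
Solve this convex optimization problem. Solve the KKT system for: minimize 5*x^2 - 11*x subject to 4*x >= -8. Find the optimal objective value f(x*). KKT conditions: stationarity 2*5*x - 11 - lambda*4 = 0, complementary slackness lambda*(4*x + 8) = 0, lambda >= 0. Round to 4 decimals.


Step 1: Try lambda = 0 (constraint inactive).
Stationarity: 2*5*x - 11 = 0
x* = 11/(2*5) = 1.1
Check constraint: 4*1.1 = 4.4 >= -8 -- satisfied.
Step 2: Compute optimal value.
f(x*) = 5*1.1^2 - 11*1.1 = -6.05


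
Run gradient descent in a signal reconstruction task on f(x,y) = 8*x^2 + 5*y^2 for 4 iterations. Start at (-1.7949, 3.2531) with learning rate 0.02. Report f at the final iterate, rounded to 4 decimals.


Gradient descent on f(x,y) = 8*x^2 + 5*y^2.
Starting point: (-1.7949, 3.2531), alpha = 0.02
Step 1: grad_x = 2*8*-1.7949 = -28.7184, grad_y = 2*5*3.2531 = 32.531
  x_1 = -1.7949 - 0.02*-28.7184 = -1.2205
  y_1 = 3.2531 - 0.02*32.531 = 2.6025
Step 2: grad_x = 2*8*-1.2205 = -19.5285, grad_y = 2*5*2.6025 = 26.0248
  x_2 = -1.2205 - 0.02*-19.5285 = -0.83
  y_2 = 2.6025 - 0.02*26.0248 = 2.082
Step 3: grad_x = 2*8*-0.83 = -13.2794, grad_y = 2*5*2.082 = 20.8198
  x_3 = -0.83 - 0.02*-13.2794 = -0.5644
  y_3 = 2.082 - 0.02*20.8198 = 1.6656
Step 4: grad_x = 2*8*-0.5644 = -9.03, grad_y = 2*5*1.6656 = 16.6559
  x_4 = -0.5644 - 0.02*-9.03 = -0.3838
  y_4 = 1.6656 - 0.02*16.6559 = 1.3325
f(-0.3838, 1.3325) = 8*(-0.3838)^2 + 5*1.3325^2 = 10.0556


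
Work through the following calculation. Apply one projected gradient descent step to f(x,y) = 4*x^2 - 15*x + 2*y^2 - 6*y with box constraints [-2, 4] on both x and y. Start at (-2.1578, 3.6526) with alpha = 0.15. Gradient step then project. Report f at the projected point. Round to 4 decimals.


Step 1: Compute gradient at (-2.1578, 3.6526).
grad_x = 2*4*-2.1578 - 15 = -32.2624
grad_y = 2*2*3.6526 - 6 = 8.6104
Step 2: Gradient step.
x_raw = -2.1578 - 0.15*-32.2624 = 2.6816
y_raw = 3.6526 - 0.15*8.6104 = 2.361
Step 3: Project onto [-2, 4].
x_proj = clip(2.6816) = 2.6816
y_proj = clip(2.361) = 2.361
Step 4: Evaluate f.
f(2.6816, 2.361) = -14.4776


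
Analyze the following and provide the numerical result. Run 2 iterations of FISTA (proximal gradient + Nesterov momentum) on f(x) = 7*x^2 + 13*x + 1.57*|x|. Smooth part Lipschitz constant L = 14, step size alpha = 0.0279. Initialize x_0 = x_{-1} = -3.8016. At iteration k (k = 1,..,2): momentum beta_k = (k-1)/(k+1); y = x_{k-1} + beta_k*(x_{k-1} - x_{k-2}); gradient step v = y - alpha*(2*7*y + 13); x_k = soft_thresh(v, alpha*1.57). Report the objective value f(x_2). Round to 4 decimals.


FISTA on f(x) = 7*x^2 + 13*x + 1.57*|x|
L = 14, alpha = 0.0279
Iteration 1: beta = 0.0, y = -3.8016 + 0.0*(-3.8016 + 3.8016) = -3.8016
  grad(y) = -40.2224, v = y - alpha*grad = -2.6794
  prox(v) = soft_thresh(-2.6794, 0.0438) = -2.6356
Iteration 2: beta = 0.3333, y = -2.6356 + 0.3333*(-2.6356 + 3.8016) = -2.2469
  grad(y) = -18.4569, v = y - alpha*grad = -1.732
  prox(v) = soft_thresh(-1.732, 0.0438) = -1.6882
f(x_2) = 7*(-1.6882)^2 + 13*(-1.6882) + 1.57*|-1.6882| = 0.6537


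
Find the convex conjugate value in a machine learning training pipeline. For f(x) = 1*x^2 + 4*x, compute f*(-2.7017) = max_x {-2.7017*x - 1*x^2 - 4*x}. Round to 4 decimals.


f*(y) = sup_x {y*x - a*x^2 - b*x} = sup_x {(y-b)*x - a*x^2}
FOC: (y - b) - 2a*x = 0 => x* = (y - b)/(2a)
x* = (-2.7017 - 4)/(2*1) = -3.3509
f*(-2.7017) = (y-b)^2/(4a) = (-2.7017 - 4)^2/(4*1)
= 44.9128/4 = 11.2282


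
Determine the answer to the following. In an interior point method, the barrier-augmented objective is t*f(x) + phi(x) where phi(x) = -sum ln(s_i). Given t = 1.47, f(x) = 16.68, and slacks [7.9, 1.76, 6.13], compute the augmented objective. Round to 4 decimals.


Step 1: Compute log-barrier.
ln values: [2.0669, 0.5653, 1.8132]
phi = -(2.0669 + 0.5653 + 1.8132) = -4.4454
Step 2: Compute augmented objective.
t*f(x) = 1.47*16.68 = 24.5196
Total = 24.5196 - 4.4454 = 20.0742


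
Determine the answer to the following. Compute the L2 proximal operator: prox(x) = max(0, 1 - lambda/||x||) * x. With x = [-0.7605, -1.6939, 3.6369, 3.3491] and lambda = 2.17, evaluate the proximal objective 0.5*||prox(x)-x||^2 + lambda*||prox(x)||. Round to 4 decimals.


Step 1: Compute ||x||.
||x|| = 5.2812
Step 2: Compute scaling factor.
scale = max(0, 1 - 2.17/5.2812) = 0.5891
Step 3: prox(x) = [-0.448, -0.9979, 2.1425, 1.973]
||prox(x)|| = 3.1112
Step 4: Proximal objective.
0.5*||prox-x||^2 = 2.3545
lambda*||prox|| = 6.7513
Total = 9.1058


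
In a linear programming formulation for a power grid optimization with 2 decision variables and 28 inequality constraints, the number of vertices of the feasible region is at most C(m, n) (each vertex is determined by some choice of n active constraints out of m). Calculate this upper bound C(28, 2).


Each vertex corresponds to some choice of n active constraints out of m, so the number of vertices is at most C(m, n) = m! / (n!(m-n)!).
m = 28, n = 2
Numerator: 28 * 27
Denominator: 2! = 2
C(28, 2) = 378


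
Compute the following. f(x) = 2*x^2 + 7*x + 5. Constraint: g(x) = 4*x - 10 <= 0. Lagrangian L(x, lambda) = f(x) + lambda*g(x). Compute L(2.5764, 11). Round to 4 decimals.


Step 1: Evaluate f(x).
f(2.5764) = 2*2.5764^2 + 7*2.5764 + 5 = 36.3105
Step 2: Evaluate g(x).
g(2.5764) = 4*2.5764 - 10 = 0.3056
Step 3: Compute Lagrangian.
L = 36.3105 + 11*0.3056 = 39.6721


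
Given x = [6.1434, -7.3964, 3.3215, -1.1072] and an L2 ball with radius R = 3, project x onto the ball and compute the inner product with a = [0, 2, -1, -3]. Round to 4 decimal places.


Step 1: Compute ||x|| (intermediates to 6 decimals).
||x|| = sqrt(6.1434^2 + (-7.3964)^2 + 3.3215^2 + (-1.1072)^2) = 10.232612
Step 2: Project.
Since ||x|| > R, scale = R/||x|| = 3/10.232612 = 0.29318, proj(x) = scale * x
proj(x) = [1.801122, -2.168477, 0.973797, -0.324609]
Step 3: Dot product.
a^T * proj(x) = 0*1.801122 + 2*(-2.168477) - 1*0.973797 - 3*(-0.324609) = -4.3369


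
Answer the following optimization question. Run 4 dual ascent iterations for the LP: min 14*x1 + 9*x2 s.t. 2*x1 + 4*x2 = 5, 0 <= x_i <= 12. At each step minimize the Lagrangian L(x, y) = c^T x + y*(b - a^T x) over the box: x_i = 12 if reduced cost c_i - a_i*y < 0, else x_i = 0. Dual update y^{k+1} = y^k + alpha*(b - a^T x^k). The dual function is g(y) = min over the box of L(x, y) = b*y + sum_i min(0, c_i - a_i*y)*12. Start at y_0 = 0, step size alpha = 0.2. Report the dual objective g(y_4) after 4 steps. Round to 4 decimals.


Dual ascent for LP: min 14*x1 + 9*x2, 2*x1 + 4*x2 = 5, 0 <= x_i <= 12
Step 1: y^k = 0.0, reduced costs: (14.0, 9.0)
  x^k = (0.0, 0.0), subgradient = b - a^T x = 5.0
  y^{k+1} = 0.0 + 0.2*5.0 = 1.0
Step 2: y^k = 1.0, reduced costs: (12.0, 5.0)
  x^k = (0.0, 0.0), subgradient = b - a^T x = 5.0
  y^{k+1} = 1.0 + 0.2*5.0 = 2.0
Step 3: y^k = 2.0, reduced costs: (10.0, 1.0)
  x^k = (0.0, 0.0), subgradient = b - a^T x = 5.0
  y^{k+1} = 2.0 + 0.2*5.0 = 3.0
Step 4: y^k = 3.0, reduced costs: (8.0, -3.0)
  x^k = (0.0, 12.0), subgradient = b - a^T x = -43.0
  y^{k+1} = 3.0 + 0.2*-43.0 = -5.6
Dual objective at y_4 = -5.6: reduced costs (25.2, 31.4), box minimizer x = (0.0, 0.0)
g(y_4) = b*y + (c1 - a1*y)*x1 + (c2 - a2*y)*x2 = 5*(-5.6) + 25.2*0.0 + 31.4*0.0 = -28.0 + 0.0 + 0.0 = -28.0


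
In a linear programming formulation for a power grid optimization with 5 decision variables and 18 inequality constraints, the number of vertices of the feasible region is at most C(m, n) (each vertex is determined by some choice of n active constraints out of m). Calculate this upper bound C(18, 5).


Each vertex corresponds to some choice of n active constraints out of m, so the number of vertices is at most C(m, n) = m! / (n!(m-n)!).
m = 18, n = 5
Numerator: 18 * 17 * 16 * 15 * 14
Denominator: 5! = 120
C(18, 5) = 8568


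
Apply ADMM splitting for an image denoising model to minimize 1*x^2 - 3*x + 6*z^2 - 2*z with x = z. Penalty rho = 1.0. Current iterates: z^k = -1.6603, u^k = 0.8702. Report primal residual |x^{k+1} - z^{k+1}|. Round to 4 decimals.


ADMM iteration with rho = 1.0, z^k = -1.6603, u^k = 0.8702
Step 1: x-update.
Minimize 1*x^2 - 3*x + (1.0/2)*(x + 1.6603 + 0.8702)^2
FOC: (2*1 + 1.0)*x = 3 + 1.0*(-1.6603 - 0.8702)
x^{k+1} = 0.1565
Step 2: z-update.
Minimize 6*z^2 - 2*z + (1.0/2)*(0.1565 - z + 0.8702)^2
FOC: (2*6 + 1.0)*z = 2 + 1.0*(0.1565 + 0.8702)
z^{k+1} = 0.2328
Step 3: u-update.
u^{k+1} = 0.8702 + 0.1565 - 0.2328 = 0.7939
Step 4: Primal residual = |0.1565 - 0.2328| = 0.0763


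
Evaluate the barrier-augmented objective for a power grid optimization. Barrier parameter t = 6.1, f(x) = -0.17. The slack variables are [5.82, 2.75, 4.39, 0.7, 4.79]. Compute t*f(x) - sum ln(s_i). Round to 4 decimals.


Step 1: Compute log-barrier.
ln values: [1.7613, 1.0116, 1.4793, -0.3567, 1.5665]
phi = -(1.7613 + 1.0116 + 1.4793 - 0.3567 + 1.5665) = -5.4621
Step 2: Compute augmented objective.
t*f(x) = 6.1*-0.17 = -1.037
Total = -1.037 - 5.4621 = -6.4991


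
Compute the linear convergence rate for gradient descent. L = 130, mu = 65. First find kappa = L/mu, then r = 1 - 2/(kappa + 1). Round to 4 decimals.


Step 1: Compute the condition number.
kappa = L/mu = 130/65 = 2.0
Step 2: Compute the convergence rate.
r = 1 - 2/(kappa + 1) = 1 - 2*mu/(L + mu) = (L - mu)/(L + mu) = 65/195 = 0.3333


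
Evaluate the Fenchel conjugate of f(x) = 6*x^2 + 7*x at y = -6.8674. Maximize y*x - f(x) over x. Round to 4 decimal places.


f*(y) = sup_x {y*x - a*x^2 - b*x} = sup_x {(y-b)*x - a*x^2}
FOC: (y - b) - 2a*x = 0 => x* = (y - b)/(2a)
x* = (-6.8674 - 7)/(2*6) = -1.1556
f*(-6.8674) = (y-b)^2/(4a) = (-6.8674 - 7)^2/(4*6)
= 192.3048/24 = 8.0127


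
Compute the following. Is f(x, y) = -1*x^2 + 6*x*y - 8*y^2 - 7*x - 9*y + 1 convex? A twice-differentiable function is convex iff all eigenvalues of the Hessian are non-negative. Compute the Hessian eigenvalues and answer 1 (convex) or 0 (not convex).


The Hessian of f(x,y) = -1*x^2 + 6*x*y - 8*y^2 - 7*x - 9*y + 1 is:
H = [[-2, 6], [6, -16]]
Trace = -2 - 16 = -18
Determinant = -2*-16 - (6)^2 = -4
Discriminant = (-18)^2 - 4*-4 = 340.0
Eigenvalues: lambda_1 = -18.2195, lambda_2 = 0.2195
The function is not convex.

0


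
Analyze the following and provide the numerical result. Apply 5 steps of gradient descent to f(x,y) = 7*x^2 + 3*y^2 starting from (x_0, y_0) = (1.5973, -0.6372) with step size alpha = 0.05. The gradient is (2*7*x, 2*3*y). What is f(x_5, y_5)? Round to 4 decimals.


Gradient descent on f(x,y) = 7*x^2 + 3*y^2.
Starting point: (1.5973, -0.6372), alpha = 0.05
Step 1: grad_x = 2*7*1.5973 = 22.3622, grad_y = 2*3*-0.6372 = -3.8232
  x_1 = 1.5973 - 0.05*22.3622 = 0.4792
  y_1 = -0.6372 - 0.05*-3.8232 = -0.446
Step 2: grad_x = 2*7*0.4792 = 6.7087, grad_y = 2*3*-0.446 = -2.6762
  x_2 = 0.4792 - 0.05*6.7087 = 0.1438
  y_2 = -0.446 - 0.05*-2.6762 = -0.3122
Step 3: grad_x = 2*7*0.1438 = 2.0126, grad_y = 2*3*-0.3122 = -1.8734
  x_3 = 0.1438 - 0.05*2.0126 = 0.0431
  y_3 = -0.3122 - 0.05*-1.8734 = -0.2186
Step 4: grad_x = 2*7*0.0431 = 0.6038, grad_y = 2*3*-0.2186 = -1.3114
  x_4 = 0.0431 - 0.05*0.6038 = 0.0129
  y_4 = -0.2186 - 0.05*-1.3114 = -0.153
Step 5: grad_x = 2*7*0.0129 = 0.1811, grad_y = 2*3*-0.153 = -0.918
  x_5 = 0.0129 - 0.05*0.1811 = 0.0039
  y_5 = -0.153 - 0.05*-0.918 = -0.1071
f(0.0039, -0.1071) = 7*0.0039^2 + 3*(-0.1071)^2 = 0.0345


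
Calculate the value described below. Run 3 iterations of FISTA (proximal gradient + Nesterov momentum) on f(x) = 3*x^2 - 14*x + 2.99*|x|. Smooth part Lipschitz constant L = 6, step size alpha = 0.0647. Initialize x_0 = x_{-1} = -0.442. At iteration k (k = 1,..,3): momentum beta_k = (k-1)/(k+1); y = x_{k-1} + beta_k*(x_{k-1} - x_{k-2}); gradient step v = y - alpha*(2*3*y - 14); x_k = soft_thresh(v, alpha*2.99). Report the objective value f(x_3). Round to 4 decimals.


FISTA on f(x) = 3*x^2 - 14*x + 2.99*|x|
L = 6, alpha = 0.0647
Iteration 1: beta = 0.0, y = -0.442 + 0.0*(-0.442 + 0.442) = -0.442
  grad(y) = -16.652, v = y - alpha*grad = 0.6354
  prox(v) = soft_thresh(0.6354, 0.1935) = 0.4419
Iteration 2: beta = 0.3333, y = 0.4419 + 0.3333*(0.4419 + 0.442) = 0.7366
  grad(y) = -9.5805, v = y - alpha*grad = 1.3564
  prox(v) = soft_thresh(1.3564, 0.1935) = 1.163
Iteration 3: beta = 0.5, y = 1.163 + 0.5*(1.163 - 0.4419) = 1.5235
  grad(y) = -4.8589, v = y - alpha*grad = 1.8379
  prox(v) = soft_thresh(1.8379, 0.1935) = 1.6444
f(x_3) = 3*1.6444^2 - 14*1.6444 + 2.99*|1.6444| = -9.9927


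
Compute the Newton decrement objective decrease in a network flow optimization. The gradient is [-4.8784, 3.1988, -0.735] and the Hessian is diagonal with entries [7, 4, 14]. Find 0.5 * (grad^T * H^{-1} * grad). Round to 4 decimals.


Step 1: H is diagonal, so H^(-1) * g = [-0.6969, 0.7997, -0.0525].
Step 2: g^T H^(-1) g = sum_i g_i^2 / H_ii
  = (-4.8784)^2/7 + (3.1988)^2/4 + (-0.735)^2/14
  = 3.3998 + 2.5581 + 0.0386 = 5.9965
Step 3: Objective decrease = 0.5 * g^T H^(-1) g = 2.9982


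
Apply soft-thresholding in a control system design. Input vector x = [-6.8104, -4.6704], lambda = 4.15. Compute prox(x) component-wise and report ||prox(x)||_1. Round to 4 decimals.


Soft-thresholding with lambda = 4.15:
prox(-6.8104) = sign(-6.8104)*max(|-6.8104| - 4.15, 0) = -2.6604
prox(-4.6704) = sign(-4.6704)*max(|-4.6704| - 4.15, 0) = -0.5204
prox(x) = [-2.6604, -0.5204]
||prox(x)||_1 = 2.6604 + 0.5204 = 3.1808


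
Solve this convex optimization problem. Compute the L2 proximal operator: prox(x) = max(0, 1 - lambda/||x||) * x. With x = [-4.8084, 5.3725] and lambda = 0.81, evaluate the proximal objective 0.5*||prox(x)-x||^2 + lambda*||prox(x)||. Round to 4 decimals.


Step 1: Compute ||x||.
||x|| = 7.21
Step 2: Compute scaling factor.
scale = max(0, 1 - 0.81/7.21) = 0.8877
Step 3: prox(x) = [-4.2682, 4.7689]
||prox(x)|| = 6.4
Step 4: Proximal objective.
0.5*||prox-x||^2 = 0.3281
lambda*||prox|| = 5.184
Total = 5.5121


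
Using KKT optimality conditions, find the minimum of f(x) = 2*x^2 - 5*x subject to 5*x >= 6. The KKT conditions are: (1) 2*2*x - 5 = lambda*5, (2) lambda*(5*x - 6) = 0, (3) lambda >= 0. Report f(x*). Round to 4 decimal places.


Step 1: Try lambda = 0 (constraint inactive).
Stationarity: 2*2*x - 5 = 0
x* = 5/(2*2) = 1.25
Check constraint: 5*1.25 = 6.25 >= 6 -- satisfied.
Step 2: Compute optimal value.
f(x*) = 2*1.25^2 - 5*1.25 = -3.125


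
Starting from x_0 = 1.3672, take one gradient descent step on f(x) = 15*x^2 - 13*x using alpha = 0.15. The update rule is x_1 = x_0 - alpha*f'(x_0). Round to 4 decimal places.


We compute the gradient at x_0 and apply the update.
f'(x) = 30*x - 13
f'(1.3672) = 30*1.3672 - 13 = 28.016
x_1 = 1.3672 - 0.15*28.016 = -2.8352


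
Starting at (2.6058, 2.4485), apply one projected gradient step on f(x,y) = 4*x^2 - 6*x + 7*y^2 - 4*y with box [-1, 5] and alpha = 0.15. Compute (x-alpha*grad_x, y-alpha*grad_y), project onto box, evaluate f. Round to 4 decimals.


Step 1: Compute gradient at (2.6058, 2.4485).
grad_x = 2*4*2.6058 - 6 = 14.8464
grad_y = 2*7*2.4485 - 4 = 30.279
Step 2: Gradient step.
x_raw = 2.6058 - 0.15*14.8464 = 0.3788
y_raw = 2.4485 - 0.15*30.279 = -2.0934
Step 3: Project onto [-1, 5].
x_proj = clip(0.3788) = 0.3788
y_proj = clip(-2.0934) = -1.0
Step 4: Evaluate f.
f(0.3788, -1.0) = 9.301


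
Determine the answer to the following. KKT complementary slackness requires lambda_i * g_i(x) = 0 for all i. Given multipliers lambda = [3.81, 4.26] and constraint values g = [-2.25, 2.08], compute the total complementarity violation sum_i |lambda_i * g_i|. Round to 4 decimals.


KKT complementary slackness check:
lambda_1 * g_1 = 3.81 * -2.25 = -8.5725
lambda_2 * g_2 = 4.26 * 2.08 = 8.8608
Total violation = 8.5725 + 8.8608 = 17.4333


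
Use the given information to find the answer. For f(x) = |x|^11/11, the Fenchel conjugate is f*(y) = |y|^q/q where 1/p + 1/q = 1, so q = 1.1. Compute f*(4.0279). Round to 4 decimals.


The conjugate exponent q satisfies 1/p + 1/q = 1.
p = 11, so q = 11/(11 - 1) = 1.1
|y|^q = 4.0279^1.1 = 4.6301
f*(4.0279) = 4.6301 / 1.1 = 4.2091


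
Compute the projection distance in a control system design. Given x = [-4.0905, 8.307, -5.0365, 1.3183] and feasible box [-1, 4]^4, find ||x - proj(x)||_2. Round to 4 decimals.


Project each component onto [-1, 4].
clip(-4.0905) = -1.0, clip(8.307) = 4.0, clip(-5.0365) = -1.0, clip(1.3183) = 1.3183
Projection = [-1.0, 4.0, -1.0, 1.3183]
Squared diffs: [9.5512, 18.5502, 16.2933, 0.0]
Distance = sqrt(44.3947) = 6.6629


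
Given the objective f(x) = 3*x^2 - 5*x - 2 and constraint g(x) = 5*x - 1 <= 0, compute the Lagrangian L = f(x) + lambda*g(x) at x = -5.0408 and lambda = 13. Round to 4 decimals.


Step 1: Evaluate f(x).
f(-5.0408) = 3*(-5.0408)^2 - 5*(-5.0408) - 2 = 99.433
Step 2: Evaluate g(x).
g(-5.0408) = 5*-5.0408 - 1 = -26.204
Step 3: Compute Lagrangian.
L = 99.433 + 13*-26.204 = -241.219


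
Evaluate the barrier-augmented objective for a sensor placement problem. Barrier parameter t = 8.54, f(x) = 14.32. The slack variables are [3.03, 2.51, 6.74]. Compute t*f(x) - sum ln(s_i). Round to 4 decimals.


Step 1: Compute log-barrier.
ln values: [1.1086, 0.9203, 1.9081]
phi = -(1.1086 + 0.9203 + 1.9081) = -3.9369
Step 2: Compute augmented objective.
t*f(x) = 8.54*14.32 = 122.2928
Total = 122.2928 - 3.9369 = 118.3559


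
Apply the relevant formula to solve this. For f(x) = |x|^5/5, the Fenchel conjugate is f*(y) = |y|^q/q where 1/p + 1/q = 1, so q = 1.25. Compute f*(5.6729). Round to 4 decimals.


The conjugate exponent q satisfies 1/p + 1/q = 1.
p = 5, so q = 5/(5 - 1) = 1.25
|y|^q = 5.6729^1.25 = 8.755
f*(5.6729) = 8.755 / 1.25 = 7.004


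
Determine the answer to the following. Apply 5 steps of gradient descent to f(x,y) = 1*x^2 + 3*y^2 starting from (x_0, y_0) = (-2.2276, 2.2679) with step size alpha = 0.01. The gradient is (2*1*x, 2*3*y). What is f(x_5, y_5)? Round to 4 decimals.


Gradient descent on f(x,y) = 1*x^2 + 3*y^2.
Starting point: (-2.2276, 2.2679), alpha = 0.01
Step 1: grad_x = 2*1*-2.2276 = -4.4552, grad_y = 2*3*2.2679 = 13.6074
  x_1 = -2.2276 - 0.01*-4.4552 = -2.183
  y_1 = 2.2679 - 0.01*13.6074 = 2.1318
Step 2: grad_x = 2*1*-2.183 = -4.3661, grad_y = 2*3*2.1318 = 12.791
  x_2 = -2.183 - 0.01*-4.3661 = -2.1394
  y_2 = 2.1318 - 0.01*12.791 = 2.0039
Step 3: grad_x = 2*1*-2.1394 = -4.2788, grad_y = 2*3*2.0039 = 12.0235
  x_3 = -2.1394 - 0.01*-4.2788 = -2.0966
  y_3 = 2.0039 - 0.01*12.0235 = 1.8837
Step 4: grad_x = 2*1*-2.0966 = -4.1932, grad_y = 2*3*1.8837 = 11.3021
  x_4 = -2.0966 - 0.01*-4.1932 = -2.0547
  y_4 = 1.8837 - 0.01*11.3021 = 1.7707
Step 5: grad_x = 2*1*-2.0547 = -4.1093, grad_y = 2*3*1.7707 = 10.624
  x_5 = -2.0547 - 0.01*-4.1093 = -2.0136
  y_5 = 1.7707 - 0.01*10.624 = 1.6644
f(-2.0136, 1.6644) = 1*(-2.0136)^2 + 3*1.6644^2 = 12.3654


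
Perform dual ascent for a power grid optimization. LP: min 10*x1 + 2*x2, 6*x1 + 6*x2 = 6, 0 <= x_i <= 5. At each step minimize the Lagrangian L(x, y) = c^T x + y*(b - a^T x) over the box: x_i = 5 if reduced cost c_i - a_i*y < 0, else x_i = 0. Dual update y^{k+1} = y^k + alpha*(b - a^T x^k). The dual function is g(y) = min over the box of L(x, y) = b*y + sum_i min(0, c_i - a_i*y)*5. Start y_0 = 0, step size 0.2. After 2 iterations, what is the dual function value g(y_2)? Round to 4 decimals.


Dual ascent for LP: min 10*x1 + 2*x2, 6*x1 + 6*x2 = 6, 0 <= x_i <= 5
Step 1: y^k = 0.0, reduced costs: (10.0, 2.0)
  x^k = (0.0, 0.0), subgradient = b - a^T x = 6.0
  y^{k+1} = 0.0 + 0.2*6.0 = 1.2
Step 2: y^k = 1.2, reduced costs: (2.8, -5.2)
  x^k = (0.0, 5.0), subgradient = b - a^T x = -24.0
  y^{k+1} = 1.2 + 0.2*-24.0 = -3.6
Dual objective at y_2 = -3.6: reduced costs (31.6, 23.6), box minimizer x = (0.0, 0.0)
g(y_2) = b*y + (c1 - a1*y)*x1 + (c2 - a2*y)*x2 = 6*(-3.6) + 31.6*0.0 + 23.6*0.0 = -21.6 + 0.0 + 0.0 = -21.6


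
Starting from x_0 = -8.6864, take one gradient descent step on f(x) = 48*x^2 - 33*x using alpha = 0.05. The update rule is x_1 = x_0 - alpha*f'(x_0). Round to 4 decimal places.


We compute the gradient at x_0 and apply the update.
f'(x) = 96*x - 33
f'(-8.6864) = 96*-8.6864 - 33 = -866.8944
x_1 = -8.6864 - 0.05*-866.8944 = 34.6583


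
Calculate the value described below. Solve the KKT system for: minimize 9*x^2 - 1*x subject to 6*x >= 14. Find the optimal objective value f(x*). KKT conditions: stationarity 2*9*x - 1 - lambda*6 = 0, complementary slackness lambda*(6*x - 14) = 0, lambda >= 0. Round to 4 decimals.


Step 1: Try lambda = 0 (constraint inactive).
x_unc = 1/(2*9) = 0.0556
Check: 6*0.0556 = 0.3336 < 14 -- violated!
Step 2: Constraint must be active: 6*x = 14
x* = 14/6 = 7/3 = 2.3333 (rounded; the exact value 7/3 is used below)
lambda = (2*9*(7/3) - 1)/6 = 6.8333
Step 3: Compute optimal value.
f(x*) = 9*(7/3)^2 - 1*(7/3) = 46.6667


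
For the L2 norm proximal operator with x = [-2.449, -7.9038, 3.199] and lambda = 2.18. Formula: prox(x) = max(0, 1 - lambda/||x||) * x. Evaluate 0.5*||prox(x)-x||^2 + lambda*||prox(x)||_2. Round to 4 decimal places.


Step 1: Compute ||x||.
||x|| = 8.8714
Step 2: Compute scaling factor.
scale = max(0, 1 - 2.18/8.8714) = 0.7543
Step 3: prox(x) = [-1.8472, -5.9616, 2.4129]
||prox(x)|| = 6.6914
Step 4: Proximal objective.
0.5*||prox-x||^2 = 2.3762
lambda*||prox|| = 14.5873
Total = 16.9634


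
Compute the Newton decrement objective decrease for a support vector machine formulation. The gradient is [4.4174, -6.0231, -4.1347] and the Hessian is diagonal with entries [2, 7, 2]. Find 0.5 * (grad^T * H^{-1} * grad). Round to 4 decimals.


Step 1: H is diagonal, so H^(-1) * g = [2.2087, -0.8604, -2.0674].
Step 2: g^T H^(-1) g = sum_i g_i^2 / H_ii
  = (4.4174)^2/2 + (-6.0231)^2/7 + (-4.1347)^2/2
  = 9.7567 + 5.1825 + 8.5479 = 23.4871
Step 3: Objective decrease = 0.5 * g^T H^(-1) g = 11.7436


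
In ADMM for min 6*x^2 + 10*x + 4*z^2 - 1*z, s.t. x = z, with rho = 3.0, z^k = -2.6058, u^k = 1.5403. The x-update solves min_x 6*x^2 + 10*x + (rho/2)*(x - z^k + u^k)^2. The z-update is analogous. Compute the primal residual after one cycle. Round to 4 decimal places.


ADMM iteration with rho = 3.0, z^k = -2.6058, u^k = 1.5403
Step 1: x-update.
Minimize 6*x^2 + 10*x + (3.0/2)*(x + 2.6058 + 1.5403)^2
FOC: (2*6 + 3.0)*x = -10 + 3.0*(-2.6058 - 1.5403)
x^{k+1} = -1.4959
Step 2: z-update.
Minimize 4*z^2 - 1*z + (3.0/2)*(-1.4959 - z + 1.5403)^2
FOC: (2*4 + 3.0)*z = 1 + 3.0*(-1.4959 + 1.5403)
z^{k+1} = 0.103
Step 3: u-update.
u^{k+1} = 1.5403 - 1.4959 - 0.103 = -0.0586
Step 4: Primal residual = |-1.4959 - 0.103| = 1.5989


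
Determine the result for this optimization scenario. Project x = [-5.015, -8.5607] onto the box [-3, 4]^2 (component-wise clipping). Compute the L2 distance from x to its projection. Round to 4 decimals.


Project each component onto [-3, 4].
clip(-5.015) = -3.0, clip(-8.5607) = -3.0
Projection = [-3.0, -3.0]
Squared diffs: [4.0602, 30.9214]
Distance = sqrt(34.9816) = 5.9145


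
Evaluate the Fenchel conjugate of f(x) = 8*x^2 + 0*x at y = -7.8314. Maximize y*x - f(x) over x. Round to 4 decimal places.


f*(y) = sup_x {y*x - a*x^2 - b*x} = sup_x {(y-b)*x - a*x^2}
FOC: (y - b) - 2a*x = 0 => x* = (y - b)/(2a)
x* = (-7.8314 - 0)/(2*8) = -0.4895
f*(-7.8314) = (y-b)^2/(4a) = (-7.8314 - 0)^2/(4*8)
= 61.3308/32 = 1.9166


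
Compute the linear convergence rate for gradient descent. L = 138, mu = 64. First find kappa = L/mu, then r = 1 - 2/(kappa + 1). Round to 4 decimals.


Step 1: Compute the condition number.
kappa = L/mu = 138/64 = 2.1563
Step 2: Compute the convergence rate.
r = 1 - 2/(kappa + 1) = 1 - 2*mu/(L + mu) = (L - mu)/(L + mu) = 74/202 = 0.3663


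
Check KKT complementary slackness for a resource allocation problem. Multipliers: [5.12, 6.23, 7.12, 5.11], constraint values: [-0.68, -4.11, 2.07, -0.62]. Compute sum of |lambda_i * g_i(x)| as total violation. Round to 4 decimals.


KKT complementary slackness check:
lambda_1 * g_1 = 5.12 * -0.68 = -3.4816
lambda_2 * g_2 = 6.23 * -4.11 = -25.6053
lambda_3 * g_3 = 7.12 * 2.07 = 14.7384
lambda_4 * g_4 = 5.11 * -0.62 = -3.1682
Total violation = 3.4816 + 25.6053 + 14.7384 + 3.1682 = 46.9935


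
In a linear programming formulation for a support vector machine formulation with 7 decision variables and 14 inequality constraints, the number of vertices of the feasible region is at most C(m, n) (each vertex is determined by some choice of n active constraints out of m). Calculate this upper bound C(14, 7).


Each vertex corresponds to some choice of n active constraints out of m, so the number of vertices is at most C(m, n) = m! / (n!(m-n)!).
m = 14, n = 7
Numerator: 14 * 13 * 12 * 11 * 10 * 9 * 8
Denominator: 7! = 5040
C(14, 7) = 3432


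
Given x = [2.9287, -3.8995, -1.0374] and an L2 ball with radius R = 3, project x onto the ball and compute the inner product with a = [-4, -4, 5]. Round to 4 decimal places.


Step 1: Compute ||x|| (intermediates to 6 decimals).
||x|| = sqrt(2.9287^2 + (-3.8995)^2 + (-1.0374)^2) = 4.985938
Step 2: Project.
Since ||x|| > R, scale = R/||x|| = 3/4.985938 = 0.601692, proj(x) = scale * x
proj(x) = [1.762175, -2.346298, -0.624195]
Step 3: Dot product.
a^T * proj(x) = -4*1.762175 - 4*(-2.346298) + 5*(-0.624195) = -0.7845


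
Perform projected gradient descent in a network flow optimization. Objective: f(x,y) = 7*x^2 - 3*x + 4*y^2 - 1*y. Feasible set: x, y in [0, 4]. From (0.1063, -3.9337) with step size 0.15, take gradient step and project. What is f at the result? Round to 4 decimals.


Step 1: Compute gradient at (0.1063, -3.9337).
grad_x = 2*7*0.1063 - 3 = -1.5118
grad_y = 2*4*-3.9337 - 1 = -32.4696
Step 2: Gradient step.
x_raw = 0.1063 - 0.15*-1.5118 = 0.3331
y_raw = -3.9337 - 0.15*-32.4696 = 0.9367
Step 3: Project onto [0, 4].
x_proj = clip(0.3331) = 0.3331
y_proj = clip(0.9367) = 0.9367
Step 4: Evaluate f.
f(0.3331, 0.9367) = 2.3505


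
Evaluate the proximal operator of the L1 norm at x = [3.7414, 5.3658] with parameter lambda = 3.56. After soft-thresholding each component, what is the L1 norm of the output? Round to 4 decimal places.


Soft-thresholding with lambda = 3.56:
prox(3.7414) = sign(3.7414)*max(|3.7414| - 3.56, 0) = 0.1814
prox(5.3658) = sign(5.3658)*max(|5.3658| - 3.56, 0) = 1.8058
prox(x) = [0.1814, 1.8058]
||prox(x)||_1 = 0.1814 + 1.8058 = 1.9872


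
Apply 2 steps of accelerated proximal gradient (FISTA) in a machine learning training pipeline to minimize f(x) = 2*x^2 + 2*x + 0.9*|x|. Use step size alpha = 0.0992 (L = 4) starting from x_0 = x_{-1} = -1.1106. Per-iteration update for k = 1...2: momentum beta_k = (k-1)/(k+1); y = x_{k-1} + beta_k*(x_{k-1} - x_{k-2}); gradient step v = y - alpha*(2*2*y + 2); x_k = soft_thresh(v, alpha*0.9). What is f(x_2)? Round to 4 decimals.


FISTA on f(x) = 2*x^2 + 2*x + 0.9*|x|
L = 4, alpha = 0.0992
Iteration 1: beta = 0.0, y = -1.1106 + 0.0*(-1.1106 + 1.1106) = -1.1106
  grad(y) = -2.4424, v = y - alpha*grad = -0.8683
  prox(v) = soft_thresh(-0.8683, 0.0893) = -0.779
Iteration 2: beta = 0.3333, y = -0.779 + 0.3333*(-0.779 + 1.1106) = -0.6685
  grad(y) = -0.674, v = y - alpha*grad = -0.6016
  prox(v) = soft_thresh(-0.6016, 0.0893) = -0.5124
f(x_2) = 2*(-0.5124)^2 + 2*(-0.5124) + 0.9*|-0.5124| = -0.0386


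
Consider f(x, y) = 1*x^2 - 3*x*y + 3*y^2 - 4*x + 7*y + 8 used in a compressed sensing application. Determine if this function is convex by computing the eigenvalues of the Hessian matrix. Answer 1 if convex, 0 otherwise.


The Hessian of f(x,y) = 1*x^2 - 3*x*y + 3*y^2 - 4*x + 7*y + 8 is:
H = [[2, -3], [-3, 6]]
Trace = 2 + 6 = 8
Determinant = 2*6 - (-3)^2 = 3
Discriminant = (8)^2 - 4*3 = 52.0
Eigenvalues: lambda_1 = 0.3944, lambda_2 = 7.6056
The function is convex.

1


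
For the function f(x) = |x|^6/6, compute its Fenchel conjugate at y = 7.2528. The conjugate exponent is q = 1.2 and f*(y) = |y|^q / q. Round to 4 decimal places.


The conjugate exponent q satisfies 1/p + 1/q = 1.
p = 6, so q = 6/(6 - 1) = 1.2
|y|^q = 7.2528^1.2 = 10.7797
f*(7.2528) = 10.7797 / 1.2 = 8.9831


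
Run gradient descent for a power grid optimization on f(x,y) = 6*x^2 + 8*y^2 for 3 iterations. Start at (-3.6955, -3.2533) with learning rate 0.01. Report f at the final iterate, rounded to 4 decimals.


Gradient descent on f(x,y) = 6*x^2 + 8*y^2.
Starting point: (-3.6955, -3.2533), alpha = 0.01
Step 1: grad_x = 2*6*-3.6955 = -44.346, grad_y = 2*8*-3.2533 = -52.0528
  x_1 = -3.6955 - 0.01*-44.346 = -3.252
  y_1 = -3.2533 - 0.01*-52.0528 = -2.7328
Step 2: grad_x = 2*6*-3.252 = -39.0245, grad_y = 2*8*-2.7328 = -43.7244
  x_2 = -3.252 - 0.01*-39.0245 = -2.8618
  y_2 = -2.7328 - 0.01*-43.7244 = -2.2955
Step 3: grad_x = 2*6*-2.8618 = -34.3415, grad_y = 2*8*-2.2955 = -36.7285
  x_3 = -2.8618 - 0.01*-34.3415 = -2.5184
  y_3 = -2.2955 - 0.01*-36.7285 = -1.9282
f(-2.5184, -1.9282) = 6*(-2.5184)^2 + 8*(-1.9282)^2 = 67.7984


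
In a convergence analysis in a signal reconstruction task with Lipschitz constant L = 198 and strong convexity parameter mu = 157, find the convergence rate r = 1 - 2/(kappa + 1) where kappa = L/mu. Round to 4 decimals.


Step 1: Compute the condition number.
kappa = L/mu = 198/157 = 1.2611
Step 2: Compute the convergence rate.
r = 1 - 2/(kappa + 1) = 1 - 2*mu/(L + mu) = (L - mu)/(L + mu) = 41/355 = 0.1155


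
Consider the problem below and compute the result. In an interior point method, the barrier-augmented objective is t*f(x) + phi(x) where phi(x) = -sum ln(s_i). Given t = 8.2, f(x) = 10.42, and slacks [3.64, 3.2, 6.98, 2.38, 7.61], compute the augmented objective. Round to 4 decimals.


Step 1: Compute log-barrier.
ln values: [1.292, 1.1632, 1.943, 0.8671, 2.0295]
phi = -(1.292 + 1.1632 + 1.943 + 0.8671 + 2.0295) = -7.2947
Step 2: Compute augmented objective.
t*f(x) = 8.2*10.42 = 85.444
Total = 85.444 - 7.2947 = 78.1493
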